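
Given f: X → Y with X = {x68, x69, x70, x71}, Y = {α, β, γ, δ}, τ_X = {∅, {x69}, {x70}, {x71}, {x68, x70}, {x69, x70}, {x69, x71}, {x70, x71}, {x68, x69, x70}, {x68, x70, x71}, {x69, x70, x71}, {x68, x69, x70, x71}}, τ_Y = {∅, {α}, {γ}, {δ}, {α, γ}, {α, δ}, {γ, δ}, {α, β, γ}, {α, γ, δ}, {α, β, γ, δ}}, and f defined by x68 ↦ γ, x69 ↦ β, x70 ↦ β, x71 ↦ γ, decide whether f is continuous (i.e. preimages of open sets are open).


f is NOT continuous.

Compute f^{-1}(U) for each U ∈ τ_Y:
  U = ∅: f^{-1}(U) = ∅ ∈ τ_X ✓.
  U = {α}: f^{-1}(U) = ∅ ∈ τ_X ✓.
  U = {γ}: f^{-1}(U) = {x68, x71} ∉ τ_X ✗.
  U = {δ}: f^{-1}(U) = ∅ ∈ τ_X ✓.
  U = {α, γ}: f^{-1}(U) = {x68, x71} ∉ τ_X ✗.
  U = {α, δ}: f^{-1}(U) = ∅ ∈ τ_X ✓.
  U = {γ, δ}: f^{-1}(U) = {x68, x71} ∉ τ_X ✗.
  U = {α, β, γ}: f^{-1}(U) = {x68, x69, x70, x71} ∈ τ_X ✓.
  U = {α, γ, δ}: f^{-1}(U) = {x68, x71} ∉ τ_X ✗.
  U = {α, β, γ, δ}: f^{-1}(U) = {x68, x69, x70, x71} ∈ τ_X ✓.
Found U = {γ} with f^{-1}(U) = {x68, x71} not in τ_X. Therefore f is NOT continuous.


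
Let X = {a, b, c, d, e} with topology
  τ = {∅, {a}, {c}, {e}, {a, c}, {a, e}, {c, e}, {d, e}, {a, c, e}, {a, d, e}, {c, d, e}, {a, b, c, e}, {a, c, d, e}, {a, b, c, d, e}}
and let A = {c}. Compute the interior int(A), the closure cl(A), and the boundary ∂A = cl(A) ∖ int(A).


int(A) = {c}, cl(A) = {b, c}, ∂A = {b}.

Closed sets in (X, τ) are complements of opens:
  closed(X, τ) = {∅, {b}, {d}, {a, b}, {b, c}, {b, d}, {a, b, c}, {a, b, d}, {b, c, d}, {b, d, e}, {a, b, c, d}, {a, b, d, e}, {b, c, d, e}, {a, b, c, d, e}}.
int(A) = ⋃ {U ∈ τ : U ⊆ A}. Opens contained in A: ∅, {c}.
Taking the union of these: int(A) = {c}.
cl(A) = ⋂ {C closed : A ⊆ C}. Closed sets containing A: {b, c}, {a, b, c}, {b, c, d}, {a, b, c, d}, {b, c, d, e}, {a, b, c, d, e}.
Intersecting these: cl(A) = {b, c}.
∂A = cl(A) ∖ int(A) = {b, c} ∖ {c} = {b}.


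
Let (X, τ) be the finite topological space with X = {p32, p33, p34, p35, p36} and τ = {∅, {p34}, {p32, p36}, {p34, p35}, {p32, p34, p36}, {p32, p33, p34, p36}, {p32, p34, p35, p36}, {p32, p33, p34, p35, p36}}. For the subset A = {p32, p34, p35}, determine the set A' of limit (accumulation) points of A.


A' = {p33, p35, p36}

For each x ∈ X, list the open sets U ∈ τ with x ∈ U, then check whether U ∩ (A ∖ {x}) ≠ ∅ for every such U.
  x = p32: open {p32, p36} ∋ x has {p32, p36} ∩ (A ∖ {p32}) = ∅, so x is NOT a limit point.
  x = p33: opens ∋ x are {p32, p33, p34, p36}, {p32, p33, p34, p35, p36}; each meets A ∖ {p33}, so x IS a limit point.
  x = p34: open {p34} ∋ x has {p34} ∩ (A ∖ {p34}) = ∅, so x is NOT a limit point.
  x = p35: opens ∋ x are {p34, p35}, {p32, p34, p35, p36}, {p32, p33, p34, p35, p36}; each meets A ∖ {p35}, so x IS a limit point.
  x = p36: opens ∋ x are {p32, p36}, {p32, p34, p36}, {p32, p33, p34, p36}, {p32, p34, p35, p36}, {p32, p33, p34, p35, p36}; each meets A ∖ {p36}, so x IS a limit point.
Collecting: A' = {p33, p35, p36}.


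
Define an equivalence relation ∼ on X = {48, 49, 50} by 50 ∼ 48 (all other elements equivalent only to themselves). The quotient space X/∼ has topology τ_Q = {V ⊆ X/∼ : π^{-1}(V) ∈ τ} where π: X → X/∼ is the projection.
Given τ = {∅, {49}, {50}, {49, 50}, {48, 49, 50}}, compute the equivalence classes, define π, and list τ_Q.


X/∼ = {[48=50], [49]}; |τ_Q| = 3.

Equivalence classes: [48=50], [49].
Quotient map π: X → X/∼ sends 48 ↦ [48=50], 49 ↦ [49], 50 ↦ [48=50].
For each subset V ⊆ X/∼, compute π^{-1}(V) ⊆ X and check whether π^{-1}(V) ∈ τ. V is open in τ_Q iff π^{-1}(V) ∈ τ.
  V = {}: π^{-1}(V) = ∅ ∈ τ ✓.
  V = {[48=50]}: π^{-1}(V) = {48, 50} ∉ τ ✗.
  V = {[49]}: π^{-1}(V) = {49} ∈ τ ✓.
  V = {[48=50], [49]}: π^{-1}(V) = {48, 49, 50} ∈ τ ✓.
Open sets in the quotient: τ_Q = {{}, {[49]}, {[48=50], [49]}} (3 elements).


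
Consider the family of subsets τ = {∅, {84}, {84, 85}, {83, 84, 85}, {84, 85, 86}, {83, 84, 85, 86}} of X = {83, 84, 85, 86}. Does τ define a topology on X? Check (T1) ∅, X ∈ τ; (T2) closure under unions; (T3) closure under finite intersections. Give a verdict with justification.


τ IS a topology on X.

Axiom (T1): ∅ ∈ τ? Yes; X ∈ τ? Yes.
Axiom (T2/T3): check pairwise unions and intersections of members of τ.
All pairwise intersections and unions checked — each lies in τ. Therefore τ satisfies (T1), (T2), (T3): it IS a topology on X.


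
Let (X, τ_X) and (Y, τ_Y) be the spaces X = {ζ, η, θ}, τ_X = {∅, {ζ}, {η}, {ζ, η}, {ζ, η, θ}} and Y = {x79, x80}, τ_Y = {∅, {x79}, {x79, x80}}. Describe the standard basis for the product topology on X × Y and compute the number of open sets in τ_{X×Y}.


Basis B = {∅ × ∅, {ζ} × {x79}, {η} × {x79}, {ζ} × {x79, x80}, {ζ, η} × {x79}, {η} × {x79, x80}, {ζ, η, θ} × {x79}, {ζ, η} × {x79, x80}, {ζ, η, θ} × {x79, x80}}; |τ_{X×Y}| = 14.

Enumerate products U × V with U ∈ τ_X, V ∈ τ_Y (deduplicated):
  ∅ × ∅ = {} (∅)
  {ζ} × {x79} = {(ζ,x79)}
  {η} × {x79} = {(η,x79)}
  {ζ} × {x79, x80} = {(ζ,x79), (ζ,x80)}
  {ζ, η} × {x79} = {(ζ,x79), (η,x79)}
  {η} × {x79, x80} = {(η,x79), (η,x80)}
  {ζ, η, θ} × {x79} = {(ζ,x79), (η,x79), (θ,x79)}
  {ζ, η} × {x79, x80} = {(ζ,x79), (ζ,x80), (η,x79), (η,x80)}
  {ζ, η, θ} × {x79, x80} = {(ζ,x79), (ζ,x80), (η,x79), (η,x80), (θ,x79), (θ,x80)}
These 9 distinct sets form the basis B.
Close under arbitrary unions to get τ_{X×Y}; counting gives |τ_{X×Y}| = 14.


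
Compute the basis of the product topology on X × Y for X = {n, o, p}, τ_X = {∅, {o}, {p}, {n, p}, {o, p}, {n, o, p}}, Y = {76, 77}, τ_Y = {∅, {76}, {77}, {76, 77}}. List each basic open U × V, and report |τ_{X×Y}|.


Basis B = {∅ × ∅, {o} × {76}, {o} × {77}, {p} × {76}, {p} × {77}, {n, p} × {76}, {n, p} × {77}, {o} × {76, 77}, {o, p} × {76}, {o, p} × {77}, {p} × {76, 77}, {n, o, p} × {76}, {n, o, p} × {77}, {n, p} × {76, 77}, {o, p} × {76, 77}, {n, o, p} × {76, 77}}; |τ_{X×Y}| = 36.

Enumerate products U × V with U ∈ τ_X, V ∈ τ_Y (deduplicated):
  ∅ × ∅ = {} (∅)
  {o} × {76} = {(o,76)}
  {o} × {77} = {(o,77)}
  {p} × {76} = {(p,76)}
  {p} × {77} = {(p,77)}
  {n, p} × {76} = {(n,76), (p,76)}
  {n, p} × {77} = {(n,77), (p,77)}
  {o} × {76, 77} = {(o,76), (o,77)}
  {o, p} × {76} = {(o,76), (p,76)}
  {o, p} × {77} = {(o,77), (p,77)}
  {p} × {76, 77} = {(p,76), (p,77)}
  {n, o, p} × {76} = {(n,76), (o,76), (p,76)}
  {n, o, p} × {77} = {(n,77), (o,77), (p,77)}
  {n, p} × {76, 77} = {(n,76), (n,77), (p,76), (p,77)}
  {o, p} × {76, 77} = {(o,76), (o,77), (p,76), (p,77)}
  {n, o, p} × {76, 77} = {(n,76), (n,77), (o,76), (o,77), (p,76), (p,77)}
These 16 distinct sets form the basis B.
Close under arbitrary unions to get τ_{X×Y}; counting gives |τ_{X×Y}| = 36.


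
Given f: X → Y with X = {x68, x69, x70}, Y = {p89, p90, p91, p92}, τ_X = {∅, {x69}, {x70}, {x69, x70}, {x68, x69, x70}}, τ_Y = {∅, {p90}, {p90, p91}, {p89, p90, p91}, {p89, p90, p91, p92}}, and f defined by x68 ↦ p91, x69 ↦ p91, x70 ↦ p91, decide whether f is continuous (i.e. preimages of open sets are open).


f IS continuous.

Compute f^{-1}(U) for each U ∈ τ_Y:
  U = ∅: f^{-1}(U) = ∅ ∈ τ_X ✓.
  U = {p90}: f^{-1}(U) = ∅ ∈ τ_X ✓.
  U = {p90, p91}: f^{-1}(U) = {x68, x69, x70} ∈ τ_X ✓.
  U = {p89, p90, p91}: f^{-1}(U) = {x68, x69, x70} ∈ τ_X ✓.
  U = {p89, p90, p91, p92}: f^{-1}(U) = {x68, x69, x70} ∈ τ_X ✓.
Every preimage lies in τ_X, so f IS continuous.


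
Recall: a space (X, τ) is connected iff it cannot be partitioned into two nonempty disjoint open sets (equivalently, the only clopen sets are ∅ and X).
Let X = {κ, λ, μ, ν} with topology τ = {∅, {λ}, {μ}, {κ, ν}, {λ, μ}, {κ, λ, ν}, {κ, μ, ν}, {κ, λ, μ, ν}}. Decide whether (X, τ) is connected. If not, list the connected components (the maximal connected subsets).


(X, τ) is disconnected; components = [{λ}, {μ}, {κ, ν}].

Find clopen sets (U ∈ τ with X ∖ U ∈ τ):
  U = ∅, X ∖ U = {κ, λ, μ, ν} — both open, so U is clopen.
  U = {λ}, X ∖ U = {κ, μ, ν} — both open, so U is clopen.
  U = {μ}, X ∖ U = {κ, λ, ν} — both open, so U is clopen.
  U = {κ, ν}, X ∖ U = {λ, μ} — both open, so U is clopen.
  U = {λ, μ}, X ∖ U = {κ, ν} — both open, so U is clopen.
  U = {κ, λ, ν}, X ∖ U = {μ} — both open, so U is clopen.
  U = {κ, μ, ν}, X ∖ U = {λ} — both open, so U is clopen.
  U = {κ, λ, μ, ν}, X ∖ U = ∅ — both open, so U is clopen.
Nontrivial clopen(s) exist: e.g. {κ, λ, ν}. So (X, τ) is disconnected.
Compute connected components by grouping points that agree on all clopens:
  component: {λ}
  component: {μ}
  component: {κ, ν}


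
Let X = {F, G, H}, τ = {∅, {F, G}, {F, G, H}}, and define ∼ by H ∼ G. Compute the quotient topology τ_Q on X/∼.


X/∼ = {[F], [G=H]}; |τ_Q| = 2.

Equivalence classes: [F], [G=H].
Quotient map π: X → X/∼ sends F ↦ [F], G ↦ [G=H], H ↦ [G=H].
For each subset V ⊆ X/∼, compute π^{-1}(V) ⊆ X and check whether π^{-1}(V) ∈ τ. V is open in τ_Q iff π^{-1}(V) ∈ τ.
  V = {}: π^{-1}(V) = ∅ ∈ τ ✓.
  V = {[F]}: π^{-1}(V) = {F} ∉ τ ✗.
  V = {[G=H]}: π^{-1}(V) = {G, H} ∉ τ ✗.
  V = {[F], [G=H]}: π^{-1}(V) = {F, G, H} ∈ τ ✓.
Open sets in the quotient: τ_Q = {{}, {[F], [G=H]}} (2 elements).


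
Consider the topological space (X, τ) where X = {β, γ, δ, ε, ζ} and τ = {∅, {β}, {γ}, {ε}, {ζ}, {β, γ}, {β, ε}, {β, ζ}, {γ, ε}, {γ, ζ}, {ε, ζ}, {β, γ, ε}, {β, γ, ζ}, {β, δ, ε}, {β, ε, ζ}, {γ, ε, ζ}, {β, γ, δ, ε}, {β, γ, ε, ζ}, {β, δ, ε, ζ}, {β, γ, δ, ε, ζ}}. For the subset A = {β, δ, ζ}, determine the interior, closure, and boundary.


int(A) = {β, ζ}, cl(A) = {β, δ, ζ}, ∂A = {δ}.

Closed sets in (X, τ) are complements of opens:
  closed(X, τ) = {∅, {γ}, {δ}, {ζ}, {β, δ}, {γ, δ}, {γ, ζ}, {δ, ε}, {δ, ζ}, {β, γ, δ}, {β, δ, ε}, {β, δ, ζ}, {γ, δ, ε}, {γ, δ, ζ}, {δ, ε, ζ}, {β, γ, δ, ε}, {β, γ, δ, ζ}, {β, δ, ε, ζ}, {γ, δ, ε, ζ}, {β, γ, δ, ε, ζ}}.
int(A) = ⋃ {U ∈ τ : U ⊆ A}. Opens contained in A: ∅, {β}, {ζ}, {β, ζ}.
Taking the union of these: int(A) = {β, ζ}.
cl(A) = ⋂ {C closed : A ⊆ C}. Closed sets containing A: {β, δ, ζ}, {β, γ, δ, ζ}, {β, δ, ε, ζ}, {β, γ, δ, ε, ζ}.
Intersecting these: cl(A) = {β, δ, ζ}.
∂A = cl(A) ∖ int(A) = {β, δ, ζ} ∖ {β, ζ} = {δ}.


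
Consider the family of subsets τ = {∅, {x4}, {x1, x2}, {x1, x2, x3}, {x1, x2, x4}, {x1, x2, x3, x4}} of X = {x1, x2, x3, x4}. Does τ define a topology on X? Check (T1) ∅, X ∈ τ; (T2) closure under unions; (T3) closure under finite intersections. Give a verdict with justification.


τ IS a topology on X.

Axiom (T1): ∅ ∈ τ? Yes; X ∈ τ? Yes.
Axiom (T2/T3): check pairwise unions and intersections of members of τ.
All pairwise intersections and unions checked — each lies in τ. Therefore τ satisfies (T1), (T2), (T3): it IS a topology on X.


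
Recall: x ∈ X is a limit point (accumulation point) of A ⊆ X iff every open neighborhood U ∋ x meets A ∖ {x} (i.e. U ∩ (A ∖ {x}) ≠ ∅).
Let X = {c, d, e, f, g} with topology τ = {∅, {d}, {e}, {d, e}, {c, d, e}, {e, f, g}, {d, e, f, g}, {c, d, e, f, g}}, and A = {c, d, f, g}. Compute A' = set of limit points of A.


A' = {c, f, g}

For each x ∈ X, list the open sets U ∈ τ with x ∈ U, then check whether U ∩ (A ∖ {x}) ≠ ∅ for every such U.
  x = c: opens ∋ x are {c, d, e}, {c, d, e, f, g}; each meets A ∖ {c}, so x IS a limit point.
  x = d: open {d} ∋ x has {d} ∩ (A ∖ {d}) = ∅, so x is NOT a limit point.
  x = e: open {e} ∋ x has {e} ∩ (A ∖ {e}) = ∅, so x is NOT a limit point.
  x = f: opens ∋ x are {e, f, g}, {d, e, f, g}, {c, d, e, f, g}; each meets A ∖ {f}, so x IS a limit point.
  x = g: opens ∋ x are {e, f, g}, {d, e, f, g}, {c, d, e, f, g}; each meets A ∖ {g}, so x IS a limit point.
Collecting: A' = {c, f, g}.


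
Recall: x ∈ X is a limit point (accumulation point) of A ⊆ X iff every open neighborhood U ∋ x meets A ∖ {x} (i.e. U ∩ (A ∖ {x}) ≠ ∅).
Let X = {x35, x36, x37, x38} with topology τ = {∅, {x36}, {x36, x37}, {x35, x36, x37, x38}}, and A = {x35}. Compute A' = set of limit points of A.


A' = {x38}

For each x ∈ X, list the open sets U ∈ τ with x ∈ U, then check whether U ∩ (A ∖ {x}) ≠ ∅ for every such U.
  x = x35: open {x35, x36, x37, x38} ∋ x has {x35, x36, x37, x38} ∩ (A ∖ {x35}) = ∅, so x is NOT a limit point.
  x = x36: open {x36} ∋ x has {x36} ∩ (A ∖ {x36}) = ∅, so x is NOT a limit point.
  x = x37: open {x36, x37} ∋ x has {x36, x37} ∩ (A ∖ {x37}) = ∅, so x is NOT a limit point.
  x = x38: opens ∋ x are {x35, x36, x37, x38}; each meets A ∖ {x38}, so x IS a limit point.
Collecting: A' = {x38}.


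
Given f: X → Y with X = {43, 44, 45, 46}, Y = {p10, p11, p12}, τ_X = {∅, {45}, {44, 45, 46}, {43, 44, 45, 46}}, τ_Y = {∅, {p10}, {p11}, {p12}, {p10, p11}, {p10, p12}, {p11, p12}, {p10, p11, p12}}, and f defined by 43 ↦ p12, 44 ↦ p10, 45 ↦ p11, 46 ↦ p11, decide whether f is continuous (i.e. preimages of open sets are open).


f is NOT continuous.

Compute f^{-1}(U) for each U ∈ τ_Y:
  U = ∅: f^{-1}(U) = ∅ ∈ τ_X ✓.
  U = {p10}: f^{-1}(U) = {44} ∉ τ_X ✗.
  U = {p11}: f^{-1}(U) = {45, 46} ∉ τ_X ✗.
  U = {p12}: f^{-1}(U) = {43} ∉ τ_X ✗.
  U = {p10, p11}: f^{-1}(U) = {44, 45, 46} ∈ τ_X ✓.
  U = {p10, p12}: f^{-1}(U) = {43, 44} ∉ τ_X ✗.
  U = {p11, p12}: f^{-1}(U) = {43, 45, 46} ∉ τ_X ✗.
  U = {p10, p11, p12}: f^{-1}(U) = {43, 44, 45, 46} ∈ τ_X ✓.
Found U = {p10} with f^{-1}(U) = {44} not in τ_X. Therefore f is NOT continuous.


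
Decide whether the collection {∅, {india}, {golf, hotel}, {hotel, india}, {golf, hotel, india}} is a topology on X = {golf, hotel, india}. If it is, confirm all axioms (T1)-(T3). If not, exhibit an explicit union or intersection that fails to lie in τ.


τ is NOT a topology on X.

Axiom (T1): ∅ ∈ τ? Yes; X ∈ τ? Yes.
Axiom (T2/T3): check pairwise unions and intersections of members of τ.
Counterexample for (T3): {golf, hotel} ∩ {hotel, india} = {hotel} ∉ τ. Therefore τ is NOT a topology.


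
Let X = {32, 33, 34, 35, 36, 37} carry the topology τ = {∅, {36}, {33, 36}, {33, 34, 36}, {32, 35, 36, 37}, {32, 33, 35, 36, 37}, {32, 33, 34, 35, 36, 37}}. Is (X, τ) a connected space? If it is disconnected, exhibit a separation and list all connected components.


(X, τ) is connected.

Find clopen sets (U ∈ τ with X ∖ U ∈ τ):
  U = ∅, X ∖ U = {32, 33, 34, 35, 36, 37} — both open, so U is clopen.
  U = {32, 33, 34, 35, 36, 37}, X ∖ U = ∅ — both open, so U is clopen.
Only trivial clopens (∅ and X) exist, so (X, τ) is connected.
Compute connected components by grouping points that agree on all clopens:
  component: {32, 33, 34, 35, 36, 37}


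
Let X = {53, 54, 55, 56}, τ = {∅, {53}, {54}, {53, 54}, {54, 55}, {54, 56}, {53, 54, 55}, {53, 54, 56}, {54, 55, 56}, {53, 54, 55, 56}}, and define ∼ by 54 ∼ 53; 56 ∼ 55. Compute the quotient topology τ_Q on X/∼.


X/∼ = {[53=54], [55=56]}; |τ_Q| = 3.

Equivalence classes: [53=54], [55=56].
Quotient map π: X → X/∼ sends 53 ↦ [53=54], 54 ↦ [53=54], 55 ↦ [55=56], 56 ↦ [55=56].
For each subset V ⊆ X/∼, compute π^{-1}(V) ⊆ X and check whether π^{-1}(V) ∈ τ. V is open in τ_Q iff π^{-1}(V) ∈ τ.
  V = {}: π^{-1}(V) = ∅ ∈ τ ✓.
  V = {[53=54]}: π^{-1}(V) = {53, 54} ∈ τ ✓.
  V = {[55=56]}: π^{-1}(V) = {55, 56} ∉ τ ✗.
  V = {[53=54], [55=56]}: π^{-1}(V) = {53, 54, 55, 56} ∈ τ ✓.
Open sets in the quotient: τ_Q = {{}, {[53=54]}, {[53=54], [55=56]}} (3 elements).


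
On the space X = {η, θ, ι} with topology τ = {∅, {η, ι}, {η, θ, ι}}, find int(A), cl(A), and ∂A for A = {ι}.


int(A) = ∅, cl(A) = {η, θ, ι}, ∂A = {η, θ, ι}.

Closed sets in (X, τ) are complements of opens:
  closed(X, τ) = {∅, {θ}, {η, θ, ι}}.
int(A) = ⋃ {U ∈ τ : U ⊆ A}. Opens contained in A: ∅.
Taking the union of these: int(A) = ∅.
cl(A) = ⋂ {C closed : A ⊆ C}. Closed sets containing A: {η, θ, ι}.
Intersecting these: cl(A) = {η, θ, ι}.
∂A = cl(A) ∖ int(A) = {η, θ, ι} ∖ ∅ = {η, θ, ι}.


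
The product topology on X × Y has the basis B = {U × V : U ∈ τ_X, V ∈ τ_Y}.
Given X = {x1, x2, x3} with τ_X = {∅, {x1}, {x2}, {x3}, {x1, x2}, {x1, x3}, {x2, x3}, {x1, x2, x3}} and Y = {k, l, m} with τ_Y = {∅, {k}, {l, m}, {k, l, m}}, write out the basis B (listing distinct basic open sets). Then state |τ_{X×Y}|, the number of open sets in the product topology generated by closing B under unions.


Basis B = {∅ × ∅, {x1} × {k}, {x2} × {k}, {x3} × {k}, {x1, x2} × {k}, {x1, x3} × {k}, {x1} × {l, m}, {x2, x3} × {k}, {x2} × {l, m}, {x3} × {l, m}, {x1} × {k, l, m}, {x1, x2, x3} × {k}, {x2} × {k, l, m}, {x3} × {k, l, m}, {x1, x2} × {l, m}, {x1, x3} × {l, m}, {x2, x3} × {l, m}, {x1, x2} × {k, l, m}, {x1, x3} × {k, l, m}, {x1, x2, x3} × {l, m}, {x2, x3} × {k, l, m}, {x1, x2, x3} × {k, l, m}}; |τ_{X×Y}| = 64.

Enumerate products U × V with U ∈ τ_X, V ∈ τ_Y (deduplicated):
  ∅ × ∅ = {} (∅)
  {x1} × {k} = {(x1,k)}
  {x2} × {k} = {(x2,k)}
  {x3} × {k} = {(x3,k)}
  {x1, x2} × {k} = {(x1,k), (x2,k)}
  {x1, x3} × {k} = {(x1,k), (x3,k)}
  {x1} × {l, m} = {(x1,l), (x1,m)}
  {x2, x3} × {k} = {(x2,k), (x3,k)}
  {x2} × {l, m} = {(x2,l), (x2,m)}
  {x3} × {l, m} = {(x3,l), (x3,m)}
  {x1} × {k, l, m} = {(x1,k), (x1,l), (x1,m)}
  {x1, x2, x3} × {k} = {(x1,k), (x2,k), (x3,k)}
  {x2} × {k, l, m} = {(x2,k), (x2,l), (x2,m)}
  {x3} × {k, l, m} = {(x3,k), (x3,l), (x3,m)}
  {x1, x2} × {l, m} = {(x1,l), (x1,m), (x2,l), (x2,m)}
  {x1, x3} × {l, m} = {(x1,l), (x1,m), (x3,l), (x3,m)}
  {x2, x3} × {l, m} = {(x2,l), (x2,m), (x3,l), (x3,m)}
  {x1, x2} × {k, l, m} = {(x1,k), (x1,l), (x1,m), (x2,k), (x2,l), (x2,m)}
  {x1, x3} × {k, l, m} = {(x1,k), (x1,l), (x1,m), (x3,k), (x3,l), (x3,m)}
  {x1, x2, x3} × {l, m} = {(x1,l), (x1,m), (x2,l), (x2,m), (x3,l), (x3,m)}
  {x2, x3} × {k, l, m} = {(x2,k), (x2,l), (x2,m), (x3,k), (x3,l), (x3,m)}
  {x1, x2, x3} × {k, l, m} = {(x1,k), (x1,l), (x1,m), (x2,k), (x2,l), (x2,m), (x3,k), (x3,l), (x3,m)}
These 22 distinct sets form the basis B.
Close under arbitrary unions to get τ_{X×Y}; counting gives |τ_{X×Y}| = 64.


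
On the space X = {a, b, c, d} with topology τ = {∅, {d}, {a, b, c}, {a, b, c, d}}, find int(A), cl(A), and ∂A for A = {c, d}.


int(A) = {d}, cl(A) = {a, b, c, d}, ∂A = {a, b, c}.

Closed sets in (X, τ) are complements of opens:
  closed(X, τ) = {∅, {d}, {a, b, c}, {a, b, c, d}}.
int(A) = ⋃ {U ∈ τ : U ⊆ A}. Opens contained in A: ∅, {d}.
Taking the union of these: int(A) = {d}.
cl(A) = ⋂ {C closed : A ⊆ C}. Closed sets containing A: {a, b, c, d}.
Intersecting these: cl(A) = {a, b, c, d}.
∂A = cl(A) ∖ int(A) = {a, b, c, d} ∖ {d} = {a, b, c}.


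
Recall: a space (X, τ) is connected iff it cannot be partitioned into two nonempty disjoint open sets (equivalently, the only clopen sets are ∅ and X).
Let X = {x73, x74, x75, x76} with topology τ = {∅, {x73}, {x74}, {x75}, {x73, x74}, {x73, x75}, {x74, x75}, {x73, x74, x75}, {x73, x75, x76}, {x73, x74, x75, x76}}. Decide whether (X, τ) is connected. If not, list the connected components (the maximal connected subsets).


(X, τ) is disconnected; components = [{x74}, {x73, x75, x76}].

Find clopen sets (U ∈ τ with X ∖ U ∈ τ):
  U = ∅, X ∖ U = {x73, x74, x75, x76} — both open, so U is clopen.
  U = {x74}, X ∖ U = {x73, x75, x76} — both open, so U is clopen.
  U = {x73, x75, x76}, X ∖ U = {x74} — both open, so U is clopen.
  U = {x73, x74, x75, x76}, X ∖ U = ∅ — both open, so U is clopen.
Nontrivial clopen(s) exist: e.g. {x73, x75, x76}. So (X, τ) is disconnected.
Compute connected components by grouping points that agree on all clopens:
  component: {x74}
  component: {x73, x75, x76}


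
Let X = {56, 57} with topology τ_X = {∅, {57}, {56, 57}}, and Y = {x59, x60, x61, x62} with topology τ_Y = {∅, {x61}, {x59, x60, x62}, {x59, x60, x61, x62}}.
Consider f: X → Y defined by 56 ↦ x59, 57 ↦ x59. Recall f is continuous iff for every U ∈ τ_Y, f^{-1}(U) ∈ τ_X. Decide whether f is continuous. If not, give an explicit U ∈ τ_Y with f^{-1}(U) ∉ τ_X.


f IS continuous.

Compute f^{-1}(U) for each U ∈ τ_Y:
  U = ∅: f^{-1}(U) = ∅ ∈ τ_X ✓.
  U = {x61}: f^{-1}(U) = ∅ ∈ τ_X ✓.
  U = {x59, x60, x62}: f^{-1}(U) = {56, 57} ∈ τ_X ✓.
  U = {x59, x60, x61, x62}: f^{-1}(U) = {56, 57} ∈ τ_X ✓.
Every preimage lies in τ_X, so f IS continuous.


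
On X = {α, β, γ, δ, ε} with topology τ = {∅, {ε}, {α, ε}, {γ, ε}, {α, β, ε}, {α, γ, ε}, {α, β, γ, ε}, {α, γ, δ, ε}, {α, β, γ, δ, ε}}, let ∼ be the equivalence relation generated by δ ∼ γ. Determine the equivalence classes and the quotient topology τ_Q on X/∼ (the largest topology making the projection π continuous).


X/∼ = {[α], [β], [γ=δ], [ε]}; |τ_Q| = 6.

Equivalence classes: [α], [β], [γ=δ], [ε].
Quotient map π: X → X/∼ sends α ↦ [α], β ↦ [β], γ ↦ [γ=δ], δ ↦ [γ=δ], ε ↦ [ε].
For each subset V ⊆ X/∼, compute π^{-1}(V) ⊆ X and check whether π^{-1}(V) ∈ τ. V is open in τ_Q iff π^{-1}(V) ∈ τ.
  V = {}: π^{-1}(V) = ∅ ∈ τ ✓.
  V = {[α]}: π^{-1}(V) = {α} ∉ τ ✗.
  V = {[β]}: π^{-1}(V) = {β} ∉ τ ✗.
  V = {[α], [β]}: π^{-1}(V) = {α, β} ∉ τ ✗.
  V = {[γ=δ]}: π^{-1}(V) = {γ, δ} ∉ τ ✗.
  V = {[α], [γ=δ]}: π^{-1}(V) = {α, γ, δ} ∉ τ ✗.
  V = {[β], [γ=δ]}: π^{-1}(V) = {β, γ, δ} ∉ τ ✗.
  V = {[α], [β], [γ=δ]}: π^{-1}(V) = {α, β, γ, δ} ∉ τ ✗.
  V = {[ε]}: π^{-1}(V) = {ε} ∈ τ ✓.
  V = {[α], [ε]}: π^{-1}(V) = {α, ε} ∈ τ ✓.
  V = {[β], [ε]}: π^{-1}(V) = {β, ε} ∉ τ ✗.
  V = {[α], [β], [ε]}: π^{-1}(V) = {α, β, ε} ∈ τ ✓.
  V = {[γ=δ], [ε]}: π^{-1}(V) = {γ, δ, ε} ∉ τ ✗.
  V = {[α], [γ=δ], [ε]}: π^{-1}(V) = {α, γ, δ, ε} ∈ τ ✓.
  V = {[β], [γ=δ], [ε]}: π^{-1}(V) = {β, γ, δ, ε} ∉ τ ✗.
  V = {[α], [β], [γ=δ], [ε]}: π^{-1}(V) = {α, β, γ, δ, ε} ∈ τ ✓.
Open sets in the quotient: τ_Q = {{}, {[ε]}, {[α], [ε]}, {[α], [β], [ε]}, {[α], [γ=δ], [ε]}, {[α], [β], [γ=δ], [ε]}} (6 elements).


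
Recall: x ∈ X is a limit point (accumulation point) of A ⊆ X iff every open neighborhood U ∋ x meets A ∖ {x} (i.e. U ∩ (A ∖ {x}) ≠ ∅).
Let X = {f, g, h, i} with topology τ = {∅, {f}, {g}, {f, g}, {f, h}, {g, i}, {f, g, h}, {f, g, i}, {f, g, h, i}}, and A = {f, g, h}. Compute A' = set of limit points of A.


A' = {h, i}

For each x ∈ X, list the open sets U ∈ τ with x ∈ U, then check whether U ∩ (A ∖ {x}) ≠ ∅ for every such U.
  x = f: open {f} ∋ x has {f} ∩ (A ∖ {f}) = ∅, so x is NOT a limit point.
  x = g: open {g} ∋ x has {g} ∩ (A ∖ {g}) = ∅, so x is NOT a limit point.
  x = h: opens ∋ x are {f, h}, {f, g, h}, {f, g, h, i}; each meets A ∖ {h}, so x IS a limit point.
  x = i: opens ∋ x are {g, i}, {f, g, i}, {f, g, h, i}; each meets A ∖ {i}, so x IS a limit point.
Collecting: A' = {h, i}.


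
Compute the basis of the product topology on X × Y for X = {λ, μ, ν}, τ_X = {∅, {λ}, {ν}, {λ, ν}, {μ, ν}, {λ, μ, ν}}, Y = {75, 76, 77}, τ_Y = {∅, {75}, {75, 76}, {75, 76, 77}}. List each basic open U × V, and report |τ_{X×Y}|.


Basis B = {∅ × ∅, {λ} × {75}, {ν} × {75}, {λ} × {75, 76}, {λ, ν} × {75}, {μ, ν} × {75}, {ν} × {75, 76}, {λ} × {75, 76, 77}, {λ, μ, ν} × {75}, {ν} × {75, 76, 77}, {λ, ν} × {75, 76}, {μ, ν} × {75, 76}, {λ, ν} × {75, 76, 77}, {λ, μ, ν} × {75, 76}, {μ, ν} × {75, 76, 77}, {λ, μ, ν} × {75, 76, 77}}; |τ_{X×Y}| = 40.

Enumerate products U × V with U ∈ τ_X, V ∈ τ_Y (deduplicated):
  ∅ × ∅ = {} (∅)
  {λ} × {75} = {(λ,75)}
  {ν} × {75} = {(ν,75)}
  {λ} × {75, 76} = {(λ,75), (λ,76)}
  {λ, ν} × {75} = {(λ,75), (ν,75)}
  {μ, ν} × {75} = {(μ,75), (ν,75)}
  {ν} × {75, 76} = {(ν,75), (ν,76)}
  {λ} × {75, 76, 77} = {(λ,75), (λ,76), (λ,77)}
  {λ, μ, ν} × {75} = {(λ,75), (μ,75), (ν,75)}
  {ν} × {75, 76, 77} = {(ν,75), (ν,76), (ν,77)}
  {λ, ν} × {75, 76} = {(λ,75), (λ,76), (ν,75), (ν,76)}
  {μ, ν} × {75, 76} = {(μ,75), (μ,76), (ν,75), (ν,76)}
  {λ, ν} × {75, 76, 77} = {(λ,75), (λ,76), (λ,77), (ν,75), (ν,76), (ν,77)}
  {λ, μ, ν} × {75, 76} = {(λ,75), (λ,76), (μ,75), (μ,76), (ν,75), (ν,76)}
  {μ, ν} × {75, 76, 77} = {(μ,75), (μ,76), (μ,77), (ν,75), (ν,76), (ν,77)}
  {λ, μ, ν} × {75, 76, 77} = {(λ,75), (λ,76), (λ,77), (μ,75), (μ,76), (μ,77), (ν,75), (ν,76), (ν,77)}
These 16 distinct sets form the basis B.
Close under arbitrary unions to get τ_{X×Y}; counting gives |τ_{X×Y}| = 40.


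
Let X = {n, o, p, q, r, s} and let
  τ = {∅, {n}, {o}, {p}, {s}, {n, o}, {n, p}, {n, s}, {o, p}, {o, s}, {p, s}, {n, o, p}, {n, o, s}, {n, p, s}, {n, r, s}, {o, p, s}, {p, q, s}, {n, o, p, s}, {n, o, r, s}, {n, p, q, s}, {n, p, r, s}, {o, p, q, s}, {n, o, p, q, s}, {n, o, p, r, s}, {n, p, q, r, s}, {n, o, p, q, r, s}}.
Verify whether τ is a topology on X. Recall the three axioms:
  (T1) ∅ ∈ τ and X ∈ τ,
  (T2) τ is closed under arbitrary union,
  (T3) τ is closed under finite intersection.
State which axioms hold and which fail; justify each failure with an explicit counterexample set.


τ IS a topology on X.

Axiom (T1): ∅ ∈ τ? Yes; X ∈ τ? Yes.
Axiom (T2/T3): check pairwise unions and intersections of members of τ.
All pairwise intersections and unions checked — each lies in τ. Therefore τ satisfies (T1), (T2), (T3): it IS a topology on X.


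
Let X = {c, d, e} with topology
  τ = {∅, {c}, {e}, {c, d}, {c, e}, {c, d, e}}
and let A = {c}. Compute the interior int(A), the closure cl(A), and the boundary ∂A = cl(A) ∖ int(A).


int(A) = {c}, cl(A) = {c, d}, ∂A = {d}.

Closed sets in (X, τ) are complements of opens:
  closed(X, τ) = {∅, {d}, {e}, {c, d}, {d, e}, {c, d, e}}.
int(A) = ⋃ {U ∈ τ : U ⊆ A}. Opens contained in A: ∅, {c}.
Taking the union of these: int(A) = {c}.
cl(A) = ⋂ {C closed : A ⊆ C}. Closed sets containing A: {c, d}, {c, d, e}.
Intersecting these: cl(A) = {c, d}.
∂A = cl(A) ∖ int(A) = {c, d} ∖ {c} = {d}.


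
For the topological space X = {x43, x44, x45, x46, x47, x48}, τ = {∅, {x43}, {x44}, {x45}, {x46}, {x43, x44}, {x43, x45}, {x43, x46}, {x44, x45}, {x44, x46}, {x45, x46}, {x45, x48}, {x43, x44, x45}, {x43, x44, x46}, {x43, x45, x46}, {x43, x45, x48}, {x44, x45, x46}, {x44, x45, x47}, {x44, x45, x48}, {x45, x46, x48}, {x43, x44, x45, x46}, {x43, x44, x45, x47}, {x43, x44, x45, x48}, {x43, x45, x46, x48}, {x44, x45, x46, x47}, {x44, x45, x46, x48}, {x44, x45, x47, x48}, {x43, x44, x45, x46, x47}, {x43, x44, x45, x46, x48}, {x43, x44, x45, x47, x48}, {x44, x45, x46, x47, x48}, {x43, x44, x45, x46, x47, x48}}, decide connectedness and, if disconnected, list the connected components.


(X, τ) is disconnected; components = [{x43}, {x46}, {x44, x45, x47, x48}].

Find clopen sets (U ∈ τ with X ∖ U ∈ τ):
  U = ∅, X ∖ U = {x43, x44, x45, x46, x47, x48} — both open, so U is clopen.
  U = {x43}, X ∖ U = {x44, x45, x46, x47, x48} — both open, so U is clopen.
  U = {x46}, X ∖ U = {x43, x44, x45, x47, x48} — both open, so U is clopen.
  U = {x43, x46}, X ∖ U = {x44, x45, x47, x48} — both open, so U is clopen.
  U = {x44, x45, x47, x48}, X ∖ U = {x43, x46} — both open, so U is clopen.
  U = {x43, x44, x45, x47, x48}, X ∖ U = {x46} — both open, so U is clopen.
  U = {x44, x45, x46, x47, x48}, X ∖ U = {x43} — both open, so U is clopen.
  U = {x43, x44, x45, x46, x47, x48}, X ∖ U = ∅ — both open, so U is clopen.
Nontrivial clopen(s) exist: e.g. {x43}. So (X, τ) is disconnected.
Compute connected components by grouping points that agree on all clopens:
  component: {x43}
  component: {x46}
  component: {x44, x45, x47, x48}


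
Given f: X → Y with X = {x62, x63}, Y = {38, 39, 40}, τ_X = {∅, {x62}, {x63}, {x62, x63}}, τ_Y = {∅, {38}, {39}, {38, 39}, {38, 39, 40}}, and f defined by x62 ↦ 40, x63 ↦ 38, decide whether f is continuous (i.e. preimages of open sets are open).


f IS continuous.

Compute f^{-1}(U) for each U ∈ τ_Y:
  U = ∅: f^{-1}(U) = ∅ ∈ τ_X ✓.
  U = {38}: f^{-1}(U) = {x63} ∈ τ_X ✓.
  U = {39}: f^{-1}(U) = ∅ ∈ τ_X ✓.
  U = {38, 39}: f^{-1}(U) = {x63} ∈ τ_X ✓.
  U = {38, 39, 40}: f^{-1}(U) = {x62, x63} ∈ τ_X ✓.
Every preimage lies in τ_X, so f IS continuous.


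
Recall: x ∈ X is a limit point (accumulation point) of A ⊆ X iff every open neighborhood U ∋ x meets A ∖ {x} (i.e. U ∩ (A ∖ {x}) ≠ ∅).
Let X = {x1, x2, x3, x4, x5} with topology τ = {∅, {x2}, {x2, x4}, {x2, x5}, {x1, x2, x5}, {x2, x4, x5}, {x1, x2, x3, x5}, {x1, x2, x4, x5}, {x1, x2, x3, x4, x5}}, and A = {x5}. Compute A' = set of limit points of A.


A' = {x1, x3}

For each x ∈ X, list the open sets U ∈ τ with x ∈ U, then check whether U ∩ (A ∖ {x}) ≠ ∅ for every such U.
  x = x1: opens ∋ x are {x1, x2, x5}, {x1, x2, x3, x5}, {x1, x2, x4, x5}, {x1, x2, x3, x4, x5}; each meets A ∖ {x1}, so x IS a limit point.
  x = x2: open {x2} ∋ x has {x2} ∩ (A ∖ {x2}) = ∅, so x is NOT a limit point.
  x = x3: opens ∋ x are {x1, x2, x3, x5}, {x1, x2, x3, x4, x5}; each meets A ∖ {x3}, so x IS a limit point.
  x = x4: open {x2, x4} ∋ x has {x2, x4} ∩ (A ∖ {x4}) = ∅, so x is NOT a limit point.
  x = x5: open {x2, x5} ∋ x has {x2, x5} ∩ (A ∖ {x5}) = ∅, so x is NOT a limit point.
Collecting: A' = {x1, x3}.


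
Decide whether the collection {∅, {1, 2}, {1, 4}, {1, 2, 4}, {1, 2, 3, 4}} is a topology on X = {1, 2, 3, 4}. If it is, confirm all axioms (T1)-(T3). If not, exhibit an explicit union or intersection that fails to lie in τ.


τ is NOT a topology on X.

Axiom (T1): ∅ ∈ τ? Yes; X ∈ τ? Yes.
Axiom (T2/T3): check pairwise unions and intersections of members of τ.
Counterexample for (T3): {1, 2} ∩ {1, 4} = {1} ∉ τ. Therefore τ is NOT a topology.


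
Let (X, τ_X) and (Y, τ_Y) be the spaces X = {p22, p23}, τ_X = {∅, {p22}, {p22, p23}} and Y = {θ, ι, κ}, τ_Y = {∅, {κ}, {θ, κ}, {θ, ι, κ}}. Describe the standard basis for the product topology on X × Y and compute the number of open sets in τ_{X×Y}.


Basis B = {∅ × ∅, {p22} × {κ}, {p22} × {θ, κ}, {p22, p23} × {κ}, {p22} × {θ, ι, κ}, {p22, p23} × {θ, κ}, {p22, p23} × {θ, ι, κ}}; |τ_{X×Y}| = 10.

Enumerate products U × V with U ∈ τ_X, V ∈ τ_Y (deduplicated):
  ∅ × ∅ = {} (∅)
  {p22} × {κ} = {(p22,κ)}
  {p22} × {θ, κ} = {(p22,θ), (p22,κ)}
  {p22, p23} × {κ} = {(p22,κ), (p23,κ)}
  {p22} × {θ, ι, κ} = {(p22,θ), (p22,ι), (p22,κ)}
  {p22, p23} × {θ, κ} = {(p22,θ), (p22,κ), (p23,θ), (p23,κ)}
  {p22, p23} × {θ, ι, κ} = {(p22,θ), (p22,ι), (p22,κ), (p23,θ), (p23,ι), (p23,κ)}
These 7 distinct sets form the basis B.
Close under arbitrary unions to get τ_{X×Y}; counting gives |τ_{X×Y}| = 10.


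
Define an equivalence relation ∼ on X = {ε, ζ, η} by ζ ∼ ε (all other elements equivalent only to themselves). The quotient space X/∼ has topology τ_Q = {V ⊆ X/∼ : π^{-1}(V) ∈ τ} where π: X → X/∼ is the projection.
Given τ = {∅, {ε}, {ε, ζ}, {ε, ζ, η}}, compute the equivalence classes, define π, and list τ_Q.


X/∼ = {[ε=ζ], [η]}; |τ_Q| = 3.

Equivalence classes: [ε=ζ], [η].
Quotient map π: X → X/∼ sends ε ↦ [ε=ζ], ζ ↦ [ε=ζ], η ↦ [η].
For each subset V ⊆ X/∼, compute π^{-1}(V) ⊆ X and check whether π^{-1}(V) ∈ τ. V is open in τ_Q iff π^{-1}(V) ∈ τ.
  V = {}: π^{-1}(V) = ∅ ∈ τ ✓.
  V = {[ε=ζ]}: π^{-1}(V) = {ε, ζ} ∈ τ ✓.
  V = {[η]}: π^{-1}(V) = {η} ∉ τ ✗.
  V = {[ε=ζ], [η]}: π^{-1}(V) = {ε, ζ, η} ∈ τ ✓.
Open sets in the quotient: τ_Q = {{}, {[ε=ζ]}, {[ε=ζ], [η]}} (3 elements).


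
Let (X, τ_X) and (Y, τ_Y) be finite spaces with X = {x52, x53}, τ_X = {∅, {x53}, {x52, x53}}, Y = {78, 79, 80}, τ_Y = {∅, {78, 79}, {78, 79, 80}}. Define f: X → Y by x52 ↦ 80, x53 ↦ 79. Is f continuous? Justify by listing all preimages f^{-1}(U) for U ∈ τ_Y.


f IS continuous.

Compute f^{-1}(U) for each U ∈ τ_Y:
  U = ∅: f^{-1}(U) = ∅ ∈ τ_X ✓.
  U = {78, 79}: f^{-1}(U) = {x53} ∈ τ_X ✓.
  U = {78, 79, 80}: f^{-1}(U) = {x52, x53} ∈ τ_X ✓.
Every preimage lies in τ_X, so f IS continuous.


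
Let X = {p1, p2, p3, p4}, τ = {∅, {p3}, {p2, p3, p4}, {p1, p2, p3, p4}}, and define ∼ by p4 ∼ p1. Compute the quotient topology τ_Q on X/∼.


X/∼ = {[p1=p4], [p2], [p3]}; |τ_Q| = 3.

Equivalence classes: [p1=p4], [p2], [p3].
Quotient map π: X → X/∼ sends p1 ↦ [p1=p4], p2 ↦ [p2], p3 ↦ [p3], p4 ↦ [p1=p4].
For each subset V ⊆ X/∼, compute π^{-1}(V) ⊆ X and check whether π^{-1}(V) ∈ τ. V is open in τ_Q iff π^{-1}(V) ∈ τ.
  V = {}: π^{-1}(V) = ∅ ∈ τ ✓.
  V = {[p1=p4]}: π^{-1}(V) = {p1, p4} ∉ τ ✗.
  V = {[p2]}: π^{-1}(V) = {p2} ∉ τ ✗.
  V = {[p1=p4], [p2]}: π^{-1}(V) = {p1, p2, p4} ∉ τ ✗.
  V = {[p3]}: π^{-1}(V) = {p3} ∈ τ ✓.
  V = {[p1=p4], [p3]}: π^{-1}(V) = {p1, p3, p4} ∉ τ ✗.
  V = {[p2], [p3]}: π^{-1}(V) = {p2, p3} ∉ τ ✗.
  V = {[p1=p4], [p2], [p3]}: π^{-1}(V) = {p1, p2, p3, p4} ∈ τ ✓.
Open sets in the quotient: τ_Q = {{}, {[p3]}, {[p1=p4], [p2], [p3]}} (3 elements).


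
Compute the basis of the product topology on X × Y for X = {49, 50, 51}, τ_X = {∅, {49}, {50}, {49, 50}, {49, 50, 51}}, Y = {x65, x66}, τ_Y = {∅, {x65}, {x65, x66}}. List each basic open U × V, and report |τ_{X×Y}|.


Basis B = {∅ × ∅, {49} × {x65}, {50} × {x65}, {49} × {x65, x66}, {49, 50} × {x65}, {50} × {x65, x66}, {49, 50, 51} × {x65}, {49, 50} × {x65, x66}, {49, 50, 51} × {x65, x66}}; |τ_{X×Y}| = 14.

Enumerate products U × V with U ∈ τ_X, V ∈ τ_Y (deduplicated):
  ∅ × ∅ = {} (∅)
  {49} × {x65} = {(49,x65)}
  {50} × {x65} = {(50,x65)}
  {49} × {x65, x66} = {(49,x65), (49,x66)}
  {49, 50} × {x65} = {(49,x65), (50,x65)}
  {50} × {x65, x66} = {(50,x65), (50,x66)}
  {49, 50, 51} × {x65} = {(49,x65), (50,x65), (51,x65)}
  {49, 50} × {x65, x66} = {(49,x65), (49,x66), (50,x65), (50,x66)}
  {49, 50, 51} × {x65, x66} = {(49,x65), (49,x66), (50,x65), (50,x66), (51,x65), (51,x66)}
These 9 distinct sets form the basis B.
Close under arbitrary unions to get τ_{X×Y}; counting gives |τ_{X×Y}| = 14.


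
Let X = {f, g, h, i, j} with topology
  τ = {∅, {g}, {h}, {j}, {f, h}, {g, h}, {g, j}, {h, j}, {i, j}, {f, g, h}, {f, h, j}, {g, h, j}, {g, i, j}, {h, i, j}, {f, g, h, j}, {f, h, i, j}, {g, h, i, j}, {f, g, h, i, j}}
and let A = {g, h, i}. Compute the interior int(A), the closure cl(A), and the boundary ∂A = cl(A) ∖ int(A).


int(A) = {g, h}, cl(A) = {f, g, h, i}, ∂A = {f, i}.

Closed sets in (X, τ) are complements of opens:
  closed(X, τ) = {∅, {f}, {g}, {i}, {f, g}, {f, h}, {f, i}, {g, i}, {i, j}, {f, g, h}, {f, g, i}, {f, h, i}, {f, i, j}, {g, i, j}, {f, g, h, i}, {f, g, i, j}, {f, h, i, j}, {f, g, h, i, j}}.
int(A) = ⋃ {U ∈ τ : U ⊆ A}. Opens contained in A: ∅, {g}, {h}, {g, h}.
Taking the union of these: int(A) = {g, h}.
cl(A) = ⋂ {C closed : A ⊆ C}. Closed sets containing A: {f, g, h, i}, {f, g, h, i, j}.
Intersecting these: cl(A) = {f, g, h, i}.
∂A = cl(A) ∖ int(A) = {f, g, h, i} ∖ {g, h} = {f, i}.


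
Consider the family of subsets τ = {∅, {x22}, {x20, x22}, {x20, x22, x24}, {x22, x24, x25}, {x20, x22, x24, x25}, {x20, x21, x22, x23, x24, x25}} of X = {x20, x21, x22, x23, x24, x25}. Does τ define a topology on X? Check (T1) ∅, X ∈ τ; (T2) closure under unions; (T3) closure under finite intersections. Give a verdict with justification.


τ is NOT a topology on X.

Axiom (T1): ∅ ∈ τ? Yes; X ∈ τ? Yes.
Axiom (T2/T3): check pairwise unions and intersections of members of τ.
Counterexample for (T3): {x20, x22, x24} ∩ {x22, x24, x25} = {x22, x24} ∉ τ. Therefore τ is NOT a topology.


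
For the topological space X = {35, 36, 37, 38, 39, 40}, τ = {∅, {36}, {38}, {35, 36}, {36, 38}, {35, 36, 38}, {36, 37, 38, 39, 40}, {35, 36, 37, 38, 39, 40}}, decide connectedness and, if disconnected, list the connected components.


(X, τ) is connected.

Find clopen sets (U ∈ τ with X ∖ U ∈ τ):
  U = ∅, X ∖ U = {35, 36, 37, 38, 39, 40} — both open, so U is clopen.
  U = {35, 36, 37, 38, 39, 40}, X ∖ U = ∅ — both open, so U is clopen.
Only trivial clopens (∅ and X) exist, so (X, τ) is connected.
Compute connected components by grouping points that agree on all clopens:
  component: {35, 36, 37, 38, 39, 40}


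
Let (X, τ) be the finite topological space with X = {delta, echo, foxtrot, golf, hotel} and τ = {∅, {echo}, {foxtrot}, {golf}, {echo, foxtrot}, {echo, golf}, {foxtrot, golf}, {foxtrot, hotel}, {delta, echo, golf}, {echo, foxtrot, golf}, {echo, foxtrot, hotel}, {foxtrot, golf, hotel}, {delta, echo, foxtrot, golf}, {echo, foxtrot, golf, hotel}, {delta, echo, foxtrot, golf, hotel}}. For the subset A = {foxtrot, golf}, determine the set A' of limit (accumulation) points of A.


A' = {delta, hotel}

For each x ∈ X, list the open sets U ∈ τ with x ∈ U, then check whether U ∩ (A ∖ {x}) ≠ ∅ for every such U.
  x = delta: opens ∋ x are {delta, echo, golf}, {delta, echo, foxtrot, golf}, {delta, echo, foxtrot, golf, hotel}; each meets A ∖ {delta}, so x IS a limit point.
  x = echo: open {echo} ∋ x has {echo} ∩ (A ∖ {echo}) = ∅, so x is NOT a limit point.
  x = foxtrot: open {foxtrot} ∋ x has {foxtrot} ∩ (A ∖ {foxtrot}) = ∅, so x is NOT a limit point.
  x = golf: open {golf} ∋ x has {golf} ∩ (A ∖ {golf}) = ∅, so x is NOT a limit point.
  x = hotel: opens ∋ x are {foxtrot, hotel}, {echo, foxtrot, hotel}, {foxtrot, golf, hotel}, {echo, foxtrot, golf, hotel}, {delta, echo, foxtrot, golf, hotel}; each meets A ∖ {hotel}, so x IS a limit point.
Collecting: A' = {delta, hotel}.


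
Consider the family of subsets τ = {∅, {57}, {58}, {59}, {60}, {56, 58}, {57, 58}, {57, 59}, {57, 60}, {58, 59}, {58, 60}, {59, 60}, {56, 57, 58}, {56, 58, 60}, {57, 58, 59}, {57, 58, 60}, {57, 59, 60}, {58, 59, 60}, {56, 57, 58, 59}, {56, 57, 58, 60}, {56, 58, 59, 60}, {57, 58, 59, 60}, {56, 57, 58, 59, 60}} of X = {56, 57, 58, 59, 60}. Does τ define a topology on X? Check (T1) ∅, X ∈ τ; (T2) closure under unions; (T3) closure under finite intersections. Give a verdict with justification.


τ is NOT a topology on X.

Axiom (T1): ∅ ∈ τ? Yes; X ∈ τ? Yes.
Axiom (T2/T3): check pairwise unions and intersections of members of τ.
Counterexample for (T2): {59} ∪ {56, 58} = {56, 58, 59} ∉ τ. Therefore τ is NOT a topology.


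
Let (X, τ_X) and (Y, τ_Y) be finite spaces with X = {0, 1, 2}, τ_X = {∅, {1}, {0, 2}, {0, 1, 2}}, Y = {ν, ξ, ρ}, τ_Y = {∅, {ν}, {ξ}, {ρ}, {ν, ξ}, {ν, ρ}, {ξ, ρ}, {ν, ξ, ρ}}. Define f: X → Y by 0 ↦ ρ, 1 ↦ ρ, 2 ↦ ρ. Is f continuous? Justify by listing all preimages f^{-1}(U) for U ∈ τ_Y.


f IS continuous.

Compute f^{-1}(U) for each U ∈ τ_Y:
  U = ∅: f^{-1}(U) = ∅ ∈ τ_X ✓.
  U = {ν}: f^{-1}(U) = ∅ ∈ τ_X ✓.
  U = {ξ}: f^{-1}(U) = ∅ ∈ τ_X ✓.
  U = {ρ}: f^{-1}(U) = {0, 1, 2} ∈ τ_X ✓.
  U = {ν, ξ}: f^{-1}(U) = ∅ ∈ τ_X ✓.
  U = {ν, ρ}: f^{-1}(U) = {0, 1, 2} ∈ τ_X ✓.
  U = {ξ, ρ}: f^{-1}(U) = {0, 1, 2} ∈ τ_X ✓.
  U = {ν, ξ, ρ}: f^{-1}(U) = {0, 1, 2} ∈ τ_X ✓.
Every preimage lies in τ_X, so f IS continuous.
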